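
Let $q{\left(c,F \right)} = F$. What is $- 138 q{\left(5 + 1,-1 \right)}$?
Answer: $138$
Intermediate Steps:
$- 138 q{\left(5 + 1,-1 \right)} = \left(-138\right) \left(-1\right) = 138$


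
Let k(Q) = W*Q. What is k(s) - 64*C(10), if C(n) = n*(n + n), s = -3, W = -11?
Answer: -12767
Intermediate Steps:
C(n) = 2*n² (C(n) = n*(2*n) = 2*n²)
k(Q) = -11*Q
k(s) - 64*C(10) = -11*(-3) - 128*10² = 33 - 128*100 = 33 - 64*200 = 33 - 12800 = -12767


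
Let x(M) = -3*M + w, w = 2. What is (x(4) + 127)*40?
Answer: 4680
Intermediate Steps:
x(M) = 2 - 3*M (x(M) = -3*M + 2 = 2 - 3*M)
(x(4) + 127)*40 = ((2 - 3*4) + 127)*40 = ((2 - 12) + 127)*40 = (-10 + 127)*40 = 117*40 = 4680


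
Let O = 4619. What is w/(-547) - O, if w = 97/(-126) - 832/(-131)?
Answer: -41704036183/9028782 ≈ -4619.0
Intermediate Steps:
w = 92125/16506 (w = 97*(-1/126) - 832*(-1/131) = -97/126 + 832/131 = 92125/16506 ≈ 5.5813)
w/(-547) - O = (92125/16506)/(-547) - 1*4619 = (92125/16506)*(-1/547) - 4619 = -92125/9028782 - 4619 = -41704036183/9028782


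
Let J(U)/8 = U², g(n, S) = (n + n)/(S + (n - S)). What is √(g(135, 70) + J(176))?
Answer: √247810 ≈ 497.81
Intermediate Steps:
g(n, S) = 2 (g(n, S) = (2*n)/n = 2)
J(U) = 8*U²
√(g(135, 70) + J(176)) = √(2 + 8*176²) = √(2 + 8*30976) = √(2 + 247808) = √247810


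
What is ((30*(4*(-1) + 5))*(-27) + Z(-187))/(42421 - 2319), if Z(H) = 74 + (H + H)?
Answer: -555/20051 ≈ -0.027679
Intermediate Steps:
Z(H) = 74 + 2*H
((30*(4*(-1) + 5))*(-27) + Z(-187))/(42421 - 2319) = ((30*(4*(-1) + 5))*(-27) + (74 + 2*(-187)))/(42421 - 2319) = ((30*(-4 + 5))*(-27) + (74 - 374))/40102 = ((30*1)*(-27) - 300)*(1/40102) = (30*(-27) - 300)*(1/40102) = (-810 - 300)*(1/40102) = -1110*1/40102 = -555/20051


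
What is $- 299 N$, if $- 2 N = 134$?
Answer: $20033$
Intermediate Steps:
$N = -67$ ($N = \left(- \frac{1}{2}\right) 134 = -67$)
$- 299 N = \left(-299\right) \left(-67\right) = 20033$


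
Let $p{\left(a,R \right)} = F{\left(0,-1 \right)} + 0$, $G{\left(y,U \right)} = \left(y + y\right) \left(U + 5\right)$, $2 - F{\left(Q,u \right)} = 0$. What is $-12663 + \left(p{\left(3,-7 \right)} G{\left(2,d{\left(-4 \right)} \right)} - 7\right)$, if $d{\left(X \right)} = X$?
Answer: $-12662$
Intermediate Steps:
$F{\left(Q,u \right)} = 2$ ($F{\left(Q,u \right)} = 2 - 0 = 2 + 0 = 2$)
$G{\left(y,U \right)} = 2 y \left(5 + U\right)$
$p{\left(a,R \right)} = 2$ ($p{\left(a,R \right)} = 2 + 0 = 2$)
$-12663 + \left(p{\left(3,-7 \right)} G{\left(2,d{\left(-4 \right)} \right)} - 7\right) = -12663 - \left(7 - 2 \cdot 2 \cdot 2 \left(5 - 4\right)\right) = -12663 - \left(7 - 2 \cdot 2 \cdot 2 \cdot 1\right) = -12663 + \left(2 \cdot 4 - 7\right) = -12663 + \left(8 - 7\right) = -12663 + 1 = -12662$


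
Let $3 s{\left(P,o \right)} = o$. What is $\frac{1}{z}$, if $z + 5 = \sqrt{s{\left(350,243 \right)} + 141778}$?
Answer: $\frac{5}{141834} + \frac{\sqrt{141859}}{141834} \approx 0.0026908$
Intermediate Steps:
$s{\left(P,o \right)} = \frac{o}{3}$
$z = -5 + \sqrt{141859}$ ($z = -5 + \sqrt{\frac{1}{3} \cdot 243 + 141778} = -5 + \sqrt{81 + 141778} = -5 + \sqrt{141859} \approx 371.64$)
$\frac{1}{z} = \frac{1}{-5 + \sqrt{141859}}$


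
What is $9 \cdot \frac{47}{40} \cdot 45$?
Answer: $\frac{3807}{8} \approx 475.88$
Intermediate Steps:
$9 \cdot \frac{47}{40} \cdot 45 = \frac{423}{40} \cdot 45 = \frac{3807}{8}$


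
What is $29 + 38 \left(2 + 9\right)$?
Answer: $447$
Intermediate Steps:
$29 + 38 \left(2 + 9\right) = 29 + 38 \cdot 11 = 29 + 418 = 447$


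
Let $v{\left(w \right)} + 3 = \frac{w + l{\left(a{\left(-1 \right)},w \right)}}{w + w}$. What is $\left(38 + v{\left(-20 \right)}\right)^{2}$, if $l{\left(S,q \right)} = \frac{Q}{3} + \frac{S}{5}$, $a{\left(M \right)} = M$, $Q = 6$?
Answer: $\frac{50282281}{40000} \approx 1257.1$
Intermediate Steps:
$l{\left(S,q \right)} = 2 + \frac{S}{5}$ ($l{\left(S,q \right)} = \frac{6}{3} + \frac{S}{5} = 6 \cdot \frac{1}{3} + S \frac{1}{5} = 2 + \frac{S}{5}$)
$v{\left(w \right)} = -3 + \frac{\frac{9}{5} + w}{2 w}$ ($v{\left(w \right)} = -3 + \frac{w + \left(2 + \frac{1}{5} \left(-1\right)\right)}{w + w} = -3 + \frac{w + \left(2 - \frac{1}{5}\right)}{2 w} = -3 + \left(w + \frac{9}{5}\right) \frac{1}{2 w} = -3 + \left(\frac{9}{5} + w\right) \frac{1}{2 w} = -3 + \frac{\frac{9}{5} + w}{2 w}$)
$\left(38 + v{\left(-20 \right)}\right)^{2} = \left(38 + \frac{9 - -500}{10 \left(-20\right)}\right)^{2} = \left(38 + \frac{1}{10} \left(- \frac{1}{20}\right) \left(9 + 500\right)\right)^{2} = \left(38 + \frac{1}{10} \left(- \frac{1}{20}\right) 509\right)^{2} = \left(38 - \frac{509}{200}\right)^{2} = \left(\frac{7091}{200}\right)^{2} = \frac{50282281}{40000}$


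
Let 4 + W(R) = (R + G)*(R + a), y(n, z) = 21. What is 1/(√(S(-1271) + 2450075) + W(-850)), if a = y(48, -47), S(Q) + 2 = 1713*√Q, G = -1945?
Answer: 1/(2317051 + √3*√(816691 + 571*I*√1271)) ≈ 4.3129e-7 - 4.0e-12*I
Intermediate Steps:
S(Q) = -2 + 1713*√Q
a = 21
W(R) = -4 + (-1945 + R)*(21 + R) (W(R) = -4 + (R - 1945)*(R + 21) = -4 + (-1945 + R)*(21 + R))
1/(√(S(-1271) + 2450075) + W(-850)) = 1/(√((-2 + 1713*√(-1271)) + 2450075) + (-40849 + (-850)² - 1924*(-850))) = 1/(√((-2 + 1713*(I*√1271)) + 2450075) + (-40849 + 722500 + 1635400)) = 1/(√((-2 + 1713*I*√1271) + 2450075) + 2317051) = 1/(√(2450073 + 1713*I*√1271) + 2317051) = 1/(2317051 + √(2450073 + 1713*I*√1271))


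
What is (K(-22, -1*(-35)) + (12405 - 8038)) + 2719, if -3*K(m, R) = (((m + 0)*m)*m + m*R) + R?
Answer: 32641/3 ≈ 10880.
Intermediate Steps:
K(m, R) = -R/3 - m³/3 - R*m/3 (K(m, R) = -((((m + 0)*m)*m + m*R) + R)/3 = -(((m*m)*m + R*m) + R)/3 = -((m²*m + R*m) + R)/3 = -((m³ + R*m) + R)/3 = -(R + m³ + R*m)/3 = -R/3 - m³/3 - R*m/3)
(K(-22, -1*(-35)) + (12405 - 8038)) + 2719 = ((-(-1)*(-35)/3 - ⅓*(-22)³ - ⅓*(-1*(-35))*(-22)) + (12405 - 8038)) + 2719 = ((-⅓*35 - ⅓*(-10648) - ⅓*35*(-22)) + 4367) + 2719 = ((-35/3 + 10648/3 + 770/3) + 4367) + 2719 = (11383/3 + 4367) + 2719 = 24484/3 + 2719 = 32641/3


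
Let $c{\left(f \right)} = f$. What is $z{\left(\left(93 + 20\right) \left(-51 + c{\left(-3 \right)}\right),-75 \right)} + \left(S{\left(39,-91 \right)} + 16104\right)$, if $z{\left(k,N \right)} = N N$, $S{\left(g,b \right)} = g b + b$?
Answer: $18089$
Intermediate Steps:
$S{\left(g,b \right)} = b + b g$ ($S{\left(g,b \right)} = b g + b = b + b g$)
$z{\left(k,N \right)} = N^{2}$
$z{\left(\left(93 + 20\right) \left(-51 + c{\left(-3 \right)}\right),-75 \right)} + \left(S{\left(39,-91 \right)} + 16104\right) = \left(-75\right)^{2} + \left(- 91 \left(1 + 39\right) + 16104\right) = 5625 + \left(\left(-91\right) 40 + 16104\right) = 5625 + \left(-3640 + 16104\right) = 5625 + 12464 = 18089$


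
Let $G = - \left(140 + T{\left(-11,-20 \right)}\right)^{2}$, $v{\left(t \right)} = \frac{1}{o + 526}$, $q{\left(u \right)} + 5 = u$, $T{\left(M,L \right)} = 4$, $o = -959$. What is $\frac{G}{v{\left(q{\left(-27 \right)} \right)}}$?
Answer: $8978688$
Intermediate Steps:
$q{\left(u \right)} = -5 + u$
$v{\left(t \right)} = - \frac{1}{433}$ ($v{\left(t \right)} = \frac{1}{-959 + 526} = \frac{1}{-433} = - \frac{1}{433}$)
$G = -20736$ ($G = - \left(140 + 4\right)^{2} = - 144^{2} = \left(-1\right) 20736 = -20736$)
$\frac{G}{v{\left(q{\left(-27 \right)} \right)}} = - \frac{20736}{- \frac{1}{433}} = \left(-20736\right) \left(-433\right) = 8978688$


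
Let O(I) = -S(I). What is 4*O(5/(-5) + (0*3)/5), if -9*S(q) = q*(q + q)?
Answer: 8/9 ≈ 0.88889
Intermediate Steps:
S(q) = -2*q²/9 (S(q) = -q*(q + q)/9 = -q*2*q/9 = -2*q²/9)
O(I) = 2*I²/9 (O(I) = -(-2)*I²/9 = 2*I²/9)
4*O(5/(-5) + (0*3)/5) = 4*(2*(5/(-5) + (0*3)/5)²/9) = 4*(2*(5*(-⅕) + 0*(⅕))²/9) = 4*(2*(-1 + 0)²/9) = 4*((2/9)*(-1)²) = 4*((2/9)*1) = 4*(2/9) = 8/9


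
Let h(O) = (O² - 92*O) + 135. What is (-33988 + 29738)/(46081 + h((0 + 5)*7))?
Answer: -4250/44221 ≈ -0.096108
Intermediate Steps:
h(O) = 135 + O² - 92*O
(-33988 + 29738)/(46081 + h((0 + 5)*7)) = (-33988 + 29738)/(46081 + (135 + ((0 + 5)*7)² - 92*(0 + 5)*7)) = -4250/(46081 + (135 + (5*7)² - 460*7)) = -4250/(46081 + (135 + 35² - 92*35)) = -4250/(46081 + (135 + 1225 - 3220)) = -4250/(46081 - 1860) = -4250/44221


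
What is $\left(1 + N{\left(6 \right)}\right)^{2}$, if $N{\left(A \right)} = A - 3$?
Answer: $16$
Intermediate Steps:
$N{\left(A \right)} = -3 + A$
$\left(1 + N{\left(6 \right)}\right)^{2} = \left(1 + \left(-3 + 6\right)\right)^{2} = \left(1 + 3\right)^{2} = 4^{2} = 16$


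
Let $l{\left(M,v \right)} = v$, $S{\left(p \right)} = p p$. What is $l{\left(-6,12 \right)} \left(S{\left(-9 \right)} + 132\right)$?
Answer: $2556$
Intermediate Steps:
$S{\left(p \right)} = p^{2}$
$l{\left(-6,12 \right)} \left(S{\left(-9 \right)} + 132\right) = 12 \left(\left(-9\right)^{2} + 132\right) = 12 \left(81 + 132\right) = 12 \cdot 213 = 2556$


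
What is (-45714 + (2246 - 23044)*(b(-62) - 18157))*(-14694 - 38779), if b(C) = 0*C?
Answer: -20190526345556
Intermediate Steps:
b(C) = 0
(-45714 + (2246 - 23044)*(b(-62) - 18157))*(-14694 - 38779) = (-45714 + (2246 - 23044)*(0 - 18157))*(-14694 - 38779) = (-45714 - 20798*(-18157))*(-53473) = (-45714 + 377629286)*(-53473) = 377583572*(-53473) = -20190526345556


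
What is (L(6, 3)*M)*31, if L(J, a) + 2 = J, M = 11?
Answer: 1364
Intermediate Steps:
L(J, a) = -2 + J
(L(6, 3)*M)*31 = ((-2 + 6)*11)*31 = (4*11)*31 = 44*31 = 1364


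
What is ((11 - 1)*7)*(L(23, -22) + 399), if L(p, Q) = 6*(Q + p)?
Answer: 28350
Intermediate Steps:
L(p, Q) = 6*Q + 6*p
((11 - 1)*7)*(L(23, -22) + 399) = ((11 - 1)*7)*((6*(-22) + 6*23) + 399) = (10*7)*((-132 + 138) + 399) = 70*(6 + 399) = 70*405 = 28350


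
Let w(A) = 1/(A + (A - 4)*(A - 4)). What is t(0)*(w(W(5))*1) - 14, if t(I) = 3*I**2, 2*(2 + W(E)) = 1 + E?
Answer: -14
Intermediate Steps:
W(E) = -3/2 + E/2 (W(E) = -2 + (1 + E)/2 = -2 + (1/2 + E/2) = -3/2 + E/2)
w(A) = 1/(A + (-4 + A)**2) (w(A) = 1/(A + (-4 + A)*(-4 + A)) = 1/(A + (-4 + A)**2))
t(0)*(w(W(5))*1) - 14 = (3*0**2)*(1/((-3/2 + (1/2)*5) + (-4 + (-3/2 + (1/2)*5))**2)) - 14 = (3*0)*(1/((-3/2 + 5/2) + (-4 + (-3/2 + 5/2))**2)) - 14 = 0*(1/(1 + (-4 + 1)**2)) - 14 = 0*(1/(1 + (-3)**2)) - 14 = 0*(1/(1 + 9)) - 14 = 0*(1/10) - 14 = 0 - 14 = -14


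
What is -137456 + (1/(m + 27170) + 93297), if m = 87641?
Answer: -5069938948/114811 ≈ -44159.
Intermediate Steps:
-137456 + (1/(m + 27170) + 93297) = -137456 + (1/(87641 + 27170) + 93297) = -137456 + (1/114811 + 93297) = -137456 + 10711521868/114811 = -5069938948/114811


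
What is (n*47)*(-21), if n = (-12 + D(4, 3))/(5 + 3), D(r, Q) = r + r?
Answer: 987/2 ≈ 493.50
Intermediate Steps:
D(r, Q) = 2*r
n = -½ (n = (-12 + 2*4)/(5 + 3) = (-12 + 8)/8 = -4*⅛ = -½ ≈ -0.50000)
(n*47)*(-21) = -½*47*(-21) = -47/2*(-21) = 987/2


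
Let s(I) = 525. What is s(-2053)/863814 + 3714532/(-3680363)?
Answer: -152701550213/151388051642 ≈ -1.0087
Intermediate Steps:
s(-2053)/863814 + 3714532/(-3680363) = 525/863814 + 3714532/(-3680363) = 525*(1/863814) + 3714532*(-1/3680363) = 25/41134 - 3714532/3680363 = -152701550213/151388051642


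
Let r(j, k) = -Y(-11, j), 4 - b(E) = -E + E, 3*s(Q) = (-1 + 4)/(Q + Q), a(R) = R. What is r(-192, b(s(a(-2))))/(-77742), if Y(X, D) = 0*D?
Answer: 0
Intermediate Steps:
s(Q) = 1/(2*Q) (s(Q) = ((-1 + 4)/(Q + Q))/3 = (3/((2*Q)))/3 = (3*(1/(2*Q)))/3 = (3/(2*Q))/3 = 1/(2*Q))
Y(X, D) = 0
b(E) = 4 (b(E) = 4 - (-E + E) = 4 - 1*0 = 4 + 0 = 4)
r(j, k) = 0 (r(j, k) = -1*0 = 0)
r(-192, b(s(a(-2))))/(-77742) = 0/(-77742) = 0*(-1/77742) = 0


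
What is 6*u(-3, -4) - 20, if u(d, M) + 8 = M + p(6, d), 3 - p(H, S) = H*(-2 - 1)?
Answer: 34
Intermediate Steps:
p(H, S) = 3 + 3*H (p(H, S) = 3 - H*(-2 - 1) = 3 - H*(-3) = 3 - (-3)*H = 3 + 3*H)
u(d, M) = 13 + M (u(d, M) = -8 + (M + (3 + 3*6)) = -8 + (M + (3 + 18)) = -8 + (M + 21) = -8 + (21 + M) = 13 + M)
6*u(-3, -4) - 20 = 6*(13 - 4) - 20 = 6*9 - 20 = 54 - 20 = 34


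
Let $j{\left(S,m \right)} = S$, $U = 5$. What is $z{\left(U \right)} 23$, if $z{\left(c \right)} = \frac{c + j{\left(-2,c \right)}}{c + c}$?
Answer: $\frac{69}{10} \approx 6.9$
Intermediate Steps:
$z{\left(c \right)} = \frac{-2 + c}{2 c}$ ($z{\left(c \right)} = \frac{c - 2}{c + c} = \frac{-2 + c}{2 c}$)
$z{\left(U \right)} 23 = \frac{-2 + 5}{2 \cdot 5} \cdot 23 = \frac{1}{2} \cdot \frac{1}{5} \cdot 3 \cdot 23 = \frac{3}{10} \cdot 23 = \frac{69}{10}$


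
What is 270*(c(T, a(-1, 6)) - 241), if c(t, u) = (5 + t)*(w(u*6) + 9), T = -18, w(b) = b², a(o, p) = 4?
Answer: -2118420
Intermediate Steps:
c(t, u) = (5 + t)*(9 + 36*u²) (c(t, u) = (5 + t)*((u*6)² + 9) = (5 + t)*((6*u)² + 9) = (5 + t)*(36*u² + 9) = (5 + t)*(9 + 36*u²))
270*(c(T, a(-1, 6)) - 241) = 270*((45 + 9*(-18) + 180*4² + 36*(-18)*4²) - 241) = 270*((45 - 162 + 180*16 + 36*(-18)*16) - 241) = 270*((45 - 162 + 2880 - 10368) - 241) = 270*(-7605 - 241) = 270*(-7846) = -2118420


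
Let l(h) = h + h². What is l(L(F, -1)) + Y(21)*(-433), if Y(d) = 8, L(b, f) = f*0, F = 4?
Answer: -3464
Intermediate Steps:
L(b, f) = 0
l(L(F, -1)) + Y(21)*(-433) = 0*(1 + 0) + 8*(-433) = 0*1 - 3464 = 0 - 3464 = -3464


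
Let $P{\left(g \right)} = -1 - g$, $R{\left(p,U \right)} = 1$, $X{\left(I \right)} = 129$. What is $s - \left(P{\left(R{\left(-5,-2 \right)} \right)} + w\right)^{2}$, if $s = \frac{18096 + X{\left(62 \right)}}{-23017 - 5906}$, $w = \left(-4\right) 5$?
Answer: $- \frac{4672319}{9641} \approx -484.63$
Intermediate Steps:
$w = -20$
$s = - \frac{6075}{9641}$ ($s = \frac{18096 + 129}{-23017 - 5906} = \frac{18225}{-28923} = 18225 \left(- \frac{1}{28923}\right) = - \frac{6075}{9641} \approx -0.63012$)
$s - \left(P{\left(R{\left(-5,-2 \right)} \right)} + w\right)^{2} = - \frac{6075}{9641} - \left(\left(-1 - 1\right) - 20\right)^{2} = - \frac{6075}{9641} - \left(-2 - 20\right)^{2} = - \frac{6075}{9641} - \left(-22\right)^{2} = - \frac{6075}{9641} - 484 = - \frac{4672319}{9641}$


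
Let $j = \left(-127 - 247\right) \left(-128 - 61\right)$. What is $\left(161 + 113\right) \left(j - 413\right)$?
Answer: $19254802$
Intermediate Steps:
$j = 70686$ ($j = \left(-374\right) \left(-189\right) = 70686$)
$\left(161 + 113\right) \left(j - 413\right) = \left(161 + 113\right) \left(70686 - 413\right) = 274 \cdot 70273 = 19254802$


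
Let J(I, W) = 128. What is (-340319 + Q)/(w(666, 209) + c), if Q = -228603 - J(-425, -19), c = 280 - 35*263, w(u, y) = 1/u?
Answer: 378987300/5944049 ≈ 63.759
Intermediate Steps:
c = -8925 (c = 280 - 9205 = -8925)
Q = -228731 (Q = -228603 - 1*128 = -228603 - 128 = -228731)
(-340319 + Q)/(w(666, 209) + c) = (-340319 - 228731)/(1/666 - 8925) = -569050/(1/666 - 8925) = -569050/(-5944049/666) = -569050*(-666/5944049) = 378987300/5944049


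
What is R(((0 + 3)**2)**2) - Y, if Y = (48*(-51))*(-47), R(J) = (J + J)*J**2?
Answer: 947826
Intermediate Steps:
R(J) = 2*J**3 (R(J) = (2*J)*J**2 = 2*J**3)
Y = 115056 (Y = -2448*(-47) = 115056)
R(((0 + 3)**2)**2) - Y = 2*(((0 + 3)**2)**2)**3 - 1*115056 = 2*((3**2)**2)**3 - 115056 = 2*(9**2)**3 - 115056 = 2*81**3 - 115056 = 2*531441 - 115056 = 1062882 - 115056 = 947826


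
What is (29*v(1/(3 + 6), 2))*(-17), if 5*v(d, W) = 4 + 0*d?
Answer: -1972/5 ≈ -394.40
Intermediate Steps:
v(d, W) = 4/5 (v(d, W) = (4 + 0*d)/5 = (4 + 0)/5 = (1/5)*4 = 4/5)
(29*v(1/(3 + 6), 2))*(-17) = (29*(4/5))*(-17) = (116/5)*(-17) = -1972/5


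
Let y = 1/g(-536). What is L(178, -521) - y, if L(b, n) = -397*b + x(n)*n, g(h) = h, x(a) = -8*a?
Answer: -1201815983/536 ≈ -2.2422e+6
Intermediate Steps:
L(b, n) = -397*b - 8*n**2 (L(b, n) = -397*b + (-8*n)*n = -397*b - 8*n**2)
y = -1/536 (y = 1/(-536) = -1/536 ≈ -0.0018657)
L(178, -521) - y = (-397*178 - 8*(-521)**2) - 1*(-1/536) = (-70666 - 8*271441) + 1/536 = (-70666 - 2171528) + 1/536 = -2242194 + 1/536 = -1201815983/536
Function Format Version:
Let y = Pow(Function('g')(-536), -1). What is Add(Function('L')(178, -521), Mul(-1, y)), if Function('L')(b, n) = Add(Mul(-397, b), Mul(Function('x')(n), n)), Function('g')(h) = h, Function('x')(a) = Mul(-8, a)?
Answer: Rational(-1201815983, 536) ≈ -2.2422e+6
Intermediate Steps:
Function('L')(b, n) = Add(Mul(-397, b), Mul(-8, Pow(n, 2))) (Function('L')(b, n) = Add(Mul(-397, b), Mul(Mul(-8, n), n)) = Add(Mul(-397, b), Mul(-8, Pow(n, 2))))
y = Rational(-1, 536) (y = Pow(-536, -1) = Rational(-1, 536) ≈ -0.0018657)
Add(Function('L')(178, -521), Mul(-1, y)) = Add(Add(Mul(-397, 178), Mul(-8, Pow(-521, 2))), Mul(-1, Rational(-1, 536))) = Add(Add(-70666, Mul(-8, 271441)), Rational(1, 536)) = Add(Add(-70666, -2171528), Rational(1, 536)) = Add(-2242194, Rational(1, 536)) = Rational(-1201815983, 536)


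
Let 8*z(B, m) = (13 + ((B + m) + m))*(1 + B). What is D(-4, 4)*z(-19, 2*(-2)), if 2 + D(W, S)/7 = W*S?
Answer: -3969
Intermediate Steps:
z(B, m) = (1 + B)*(13 + B + 2*m)/8 (z(B, m) = ((13 + ((B + m) + m))*(1 + B))/8 = ((13 + (B + 2*m))*(1 + B))/8 = ((13 + B + 2*m)*(1 + B))/8 = ((1 + B)*(13 + B + 2*m))/8 = (1 + B)*(13 + B + 2*m)/8)
D(W, S) = -14 + 7*S*W (D(W, S) = -14 + 7*(W*S) = -14 + 7*(S*W) = -14 + 7*S*W)
D(-4, 4)*z(-19, 2*(-2)) = (-14 + 7*4*(-4))*(13/8 + (2*(-2))/4 + (1/8)*(-19)**2 + (7/4)*(-19) + (1/4)*(-19)*(2*(-2))) = (-14 - 112)*(13/8 + (1/4)*(-4) + (1/8)*361 - 133/4 + (1/4)*(-19)*(-4)) = -126*(13/8 - 1 + 361/8 - 133/4 + 19) = -126*63/2 = -3969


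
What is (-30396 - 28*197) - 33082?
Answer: -68994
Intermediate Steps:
(-30396 - 28*197) - 33082 = (-30396 - 5516) - 33082 = -35912 - 33082 = -68994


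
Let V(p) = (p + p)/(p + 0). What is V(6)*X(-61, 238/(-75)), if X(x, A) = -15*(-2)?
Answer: 60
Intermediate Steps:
X(x, A) = 30
V(p) = 2 (V(p) = (2*p)/p = 2)
V(6)*X(-61, 238/(-75)) = 2*30 = 60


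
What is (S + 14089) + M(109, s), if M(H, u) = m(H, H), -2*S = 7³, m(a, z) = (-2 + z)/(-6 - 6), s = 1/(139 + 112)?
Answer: 166903/12 ≈ 13909.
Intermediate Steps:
s = 1/251 ≈ 0.0039841
m(a, z) = ⅙ - z/12 (m(a, z) = (-2 + z)/(-12) = (-2 + z)*(-1/12) = ⅙ - z/12)
S = -343/2 (S = -½*7³ = -½*343 = -343/2 ≈ -171.50)
M(H, u) = ⅙ - H/12
(S + 14089) + M(109, s) = (-343/2 + 14089) + (⅙ - 1/12*109) = 27835/2 + (⅙ - 109/12) = 27835/2 - 107/12 = 166903/12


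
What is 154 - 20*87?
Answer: -1586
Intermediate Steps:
154 - 20*87 = 154 - 1740 = -1586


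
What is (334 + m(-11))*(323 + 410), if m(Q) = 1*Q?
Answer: 236759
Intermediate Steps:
m(Q) = Q
(334 + m(-11))*(323 + 410) = (334 - 11)*(323 + 410) = 323*733 = 236759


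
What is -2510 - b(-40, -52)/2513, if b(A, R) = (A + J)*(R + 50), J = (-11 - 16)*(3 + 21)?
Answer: -6309006/2513 ≈ -2510.5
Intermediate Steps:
J = -648 (J = -27*24 = -648)
b(A, R) = (-648 + A)*(50 + R) (b(A, R) = (A - 648)*(R + 50) = (-648 + A)*(50 + R))
-2510 - b(-40, -52)/2513 = -2510 - (-32400 - 648*(-52) + 50*(-40) - 40*(-52))/2513 = -2510 - (-32400 + 33696 - 2000 + 2080)/2513 = -2510 - 1376/2513 = -6309006/2513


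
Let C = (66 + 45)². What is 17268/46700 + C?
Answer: 143851992/11675 ≈ 12321.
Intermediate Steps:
C = 12321 (C = 111² = 12321)
17268/46700 + C = 17268/46700 + 12321 = 17268*(1/46700) + 12321 = 4317/11675 + 12321 = 143851992/11675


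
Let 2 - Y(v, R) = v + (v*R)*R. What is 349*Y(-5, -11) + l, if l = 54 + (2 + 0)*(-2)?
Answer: 213638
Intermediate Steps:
Y(v, R) = 2 - v - v*R**2 (Y(v, R) = 2 - (v + (v*R)*R) = 2 - (v + (R*v)*R) = 2 - (v + v*R**2) = 2 + (-v - v*R**2) = 2 - v - v*R**2)
l = 50 (l = 54 + 2*(-2) = 54 - 4 = 50)
349*Y(-5, -11) + l = 349*(2 - 1*(-5) - 1*(-5)*(-11)**2) + 50 = 349*(2 + 5 - 1*(-5)*121) + 50 = 349*(2 + 5 + 605) + 50 = 349*612 + 50 = 213588 + 50 = 213638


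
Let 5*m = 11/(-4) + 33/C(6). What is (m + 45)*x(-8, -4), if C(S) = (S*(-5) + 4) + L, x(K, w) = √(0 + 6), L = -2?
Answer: 619*√6/14 ≈ 108.30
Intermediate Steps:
x(K, w) = √6
C(S) = 2 - 5*S (C(S) = (S*(-5) + 4) - 2 = (-5*S + 4) - 2 = (4 - 5*S) - 2 = 2 - 5*S)
m = -11/14 (m = (11/(-4) + 33/(2 - 5*6))/5 = (11*(-¼) + 33/(2 - 30))/5 = (-11/4 + 33/(-28))/5 = (-11/4 + 33*(-1/28))/5 = (-11/4 - 33/28)/5 = (⅕)*(-55/14) = -11/14 ≈ -0.78571)
(m + 45)*x(-8, -4) = (-11/14 + 45)*√6 = 619*√6/14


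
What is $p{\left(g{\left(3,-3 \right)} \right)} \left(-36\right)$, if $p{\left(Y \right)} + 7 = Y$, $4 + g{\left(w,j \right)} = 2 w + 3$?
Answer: $72$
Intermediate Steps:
$g{\left(w,j \right)} = -1 + 2 w$ ($g{\left(w,j \right)} = -4 + \left(2 w + 3\right) = -4 + \left(3 + 2 w\right) = -1 + 2 w$)
$p{\left(Y \right)} = -7 + Y$
$p{\left(g{\left(3,-3 \right)} \right)} \left(-36\right) = \left(-7 + \left(-1 + 2 \cdot 3\right)\right) \left(-36\right) = \left(-7 + \left(-1 + 6\right)\right) \left(-36\right) = \left(-7 + 5\right) \left(-36\right) = \left(-2\right) \left(-36\right) = 72$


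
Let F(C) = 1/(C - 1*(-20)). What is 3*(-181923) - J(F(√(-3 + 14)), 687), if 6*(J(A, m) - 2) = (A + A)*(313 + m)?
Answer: -636934757/1167 + 1000*√11/1167 ≈ -5.4579e+5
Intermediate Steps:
F(C) = 1/(20 + C) (F(C) = 1/(C + 20) = 1/(20 + C))
J(A, m) = 2 + A*(313 + m)/3 (J(A, m) = 2 + ((A + A)*(313 + m))/6 = 2 + ((2*A)*(313 + m))/6 = 2 + (2*A*(313 + m))/6 = 2 + A*(313 + m)/3)
3*(-181923) - J(F(√(-3 + 14)), 687) = 3*(-181923) - (2 + 313/(3*(20 + √(-3 + 14))) + (⅓)*687/(20 + √(-3 + 14))) = -545769 - (2 + 313/(3*(20 + √11)) + (⅓)*687/(20 + √11)) = -545769 - (2 + 313/(3*(20 + √11)) + 229/(20 + √11)) = -545769 - (2 + 1000/(3*(20 + √11))) = -545769 + (-2 - 1000/(3*(20 + √11))) = -545771 - 1000/(3*(20 + √11))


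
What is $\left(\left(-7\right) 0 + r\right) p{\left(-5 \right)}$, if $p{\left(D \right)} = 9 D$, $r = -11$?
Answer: $495$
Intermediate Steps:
$\left(\left(-7\right) 0 + r\right) p{\left(-5 \right)} = \left(\left(-7\right) 0 - 11\right) 9 \left(-5\right) = \left(0 - 11\right) \left(-45\right) = \left(-11\right) \left(-45\right) = 495$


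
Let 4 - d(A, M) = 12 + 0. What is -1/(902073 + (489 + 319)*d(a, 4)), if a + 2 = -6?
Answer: -1/895609 ≈ -1.1166e-6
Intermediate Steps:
a = -8 (a = -2 - 6 = -8)
d(A, M) = -8 (d(A, M) = 4 - (12 + 0) = 4 - 1*12 = 4 - 12 = -8)
-1/(902073 + (489 + 319)*d(a, 4)) = -1/(902073 + (489 + 319)*(-8)) = -1/(902073 + 808*(-8)) = -1/(902073 - 6464) = -1/895609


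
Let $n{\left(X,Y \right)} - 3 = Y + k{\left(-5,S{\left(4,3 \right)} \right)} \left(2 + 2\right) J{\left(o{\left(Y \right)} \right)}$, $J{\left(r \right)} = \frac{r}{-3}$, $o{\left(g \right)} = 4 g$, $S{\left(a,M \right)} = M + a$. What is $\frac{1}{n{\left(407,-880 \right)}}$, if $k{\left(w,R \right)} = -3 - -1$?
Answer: $- \frac{3}{30791} \approx -9.7431 \cdot 10^{-5}$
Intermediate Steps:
$k{\left(w,R \right)} = -2$ ($k{\left(w,R \right)} = -3 + 1 = -2$)
$J{\left(r \right)} = - \frac{r}{3}$ ($J{\left(r \right)} = r \left(- \frac{1}{3}\right) = - \frac{r}{3}$)
$n{\left(X,Y \right)} = 3 + \frac{35 Y}{3}$ ($n{\left(X,Y \right)} = 3 - \left(- Y + 2 \left(2 + 2\right) \left(- \frac{4 Y}{3}\right)\right) = 3 - \left(- Y + 2 \cdot 4 \left(- \frac{4 Y}{3}\right)\right) = 3 - \left(- Y + 2 \left(- \frac{16}{3}\right) Y\right) = 3 + \left(Y + \frac{32 Y}{3}\right) = 3 + \frac{35 Y}{3}$)
$\frac{1}{n{\left(407,-880 \right)}} = \frac{1}{3 + \frac{35}{3} \left(-880\right)} = \frac{1}{3 - \frac{30800}{3}} = \frac{1}{- \frac{30791}{3}} = - \frac{3}{30791}$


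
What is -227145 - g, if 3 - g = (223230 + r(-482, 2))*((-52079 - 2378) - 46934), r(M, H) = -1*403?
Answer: -22592879505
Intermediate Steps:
r(M, H) = -403
g = 22592652360 (g = 3 - (223230 - 403)*((-52079 - 2378) - 46934) = 3 - 222827*(-54457 - 46934) = 3 - 222827*(-101391) = 3 - 1*(-22592652357) = 3 + 22592652357 = 22592652360)
-227145 - g = -227145 - 1*22592652360 = -227145 - 22592652360 = -22592879505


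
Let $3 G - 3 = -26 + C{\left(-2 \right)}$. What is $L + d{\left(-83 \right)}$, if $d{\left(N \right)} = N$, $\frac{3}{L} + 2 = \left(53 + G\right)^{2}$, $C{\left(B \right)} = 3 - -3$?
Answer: $- \frac{1672091}{20146} \approx -82.999$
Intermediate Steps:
$C{\left(B \right)} = 6$ ($C{\left(B \right)} = 3 + 3 = 6$)
$G = - \frac{17}{3}$ ($G = 1 + \frac{-26 + 6}{3} = 1 + \frac{1}{3} \left(-20\right) = 1 - \frac{20}{3} = - \frac{17}{3} \approx -5.6667$)
$L = \frac{27}{20146}$ ($L = \frac{3}{-2 + \left(53 - \frac{17}{3}\right)^{2}} = \frac{3}{-2 + \left(\frac{142}{3}\right)^{2}} = \frac{3}{-2 + \frac{20164}{9}} = \frac{3}{\frac{20146}{9}} = 3 \cdot \frac{9}{20146} = \frac{27}{20146} \approx 0.0013402$)
$L + d{\left(-83 \right)} = \frac{27}{20146} - 83 = - \frac{1672091}{20146}$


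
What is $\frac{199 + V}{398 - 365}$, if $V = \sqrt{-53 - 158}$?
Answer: $\frac{199}{33} + \frac{i \sqrt{211}}{33} \approx 6.0303 + 0.44018 i$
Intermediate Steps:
$V = i \sqrt{211}$ ($V = \sqrt{-211} = i \sqrt{211} \approx 14.526 i$)
$\frac{199 + V}{398 - 365} = \frac{199 + i \sqrt{211}}{398 - 365} = \frac{199 + i \sqrt{211}}{33} = \left(199 + i \sqrt{211}\right) \frac{1}{33} = \frac{199}{33} + \frac{i \sqrt{211}}{33}$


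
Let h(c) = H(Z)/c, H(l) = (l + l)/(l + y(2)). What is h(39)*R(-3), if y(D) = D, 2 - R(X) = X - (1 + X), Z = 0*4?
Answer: 0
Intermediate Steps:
Z = 0
R(X) = 3 (R(X) = 2 - (X - (1 + X)) = 2 - (X + (-1 - X)) = 2 - 1*(-1) = 2 + 1 = 3)
H(l) = 2*l/(2 + l) (H(l) = (l + l)/(l + 2) = (2*l)/(2 + l) = 2*l/(2 + l))
h(c) = 0 (h(c) = (2*0/(2 + 0))/c = (2*0/2)/c = (2*0*(½))/c = 0/c = 0)
h(39)*R(-3) = 0*3 = 0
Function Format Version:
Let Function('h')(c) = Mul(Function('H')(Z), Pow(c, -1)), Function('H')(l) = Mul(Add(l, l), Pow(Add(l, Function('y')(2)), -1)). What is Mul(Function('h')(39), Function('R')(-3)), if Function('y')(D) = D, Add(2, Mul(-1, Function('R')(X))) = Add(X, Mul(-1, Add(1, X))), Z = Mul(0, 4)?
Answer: 0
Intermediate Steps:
Z = 0
Function('R')(X) = 3 (Function('R')(X) = Add(2, Mul(-1, Add(X, Mul(-1, Add(1, X))))) = Add(2, Mul(-1, Add(X, Add(-1, Mul(-1, X))))) = Add(2, Mul(-1, -1)) = Add(2, 1) = 3)
Function('H')(l) = Mul(2, l, Pow(Add(2, l), -1)) (Function('H')(l) = Mul(Add(l, l), Pow(Add(l, 2), -1)) = Mul(Mul(2, l), Pow(Add(2, l), -1)) = Mul(2, l, Pow(Add(2, l), -1)))
Function('h')(c) = 0 (Function('h')(c) = Mul(Mul(2, 0, Pow(Add(2, 0), -1)), Pow(c, -1)) = Mul(Mul(2, 0, Pow(2, -1)), Pow(c, -1)) = Mul(Mul(2, 0, Rational(1, 2)), Pow(c, -1)) = Mul(0, Pow(c, -1)) = 0)
Mul(Function('h')(39), Function('R')(-3)) = Mul(0, 3) = 0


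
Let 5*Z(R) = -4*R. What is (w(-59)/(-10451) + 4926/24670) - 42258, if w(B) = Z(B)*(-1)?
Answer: -1089516564581/25782617 ≈ -42258.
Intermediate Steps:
Z(R) = -4*R/5 (Z(R) = (-4*R)/5 = -4*R/5)
w(B) = 4*B/5 (w(B) = -4*B/5*(-1) = 4*B/5)
(w(-59)/(-10451) + 4926/24670) - 42258 = (((4/5)*(-59))/(-10451) + 4926/24670) - 42258 = (-236/5*(-1/10451) + 4926*(1/24670)) - 42258 = (236/52255 + 2463/12335) - 42258 = 5264605/25782617 - 42258 = -1089516564581/25782617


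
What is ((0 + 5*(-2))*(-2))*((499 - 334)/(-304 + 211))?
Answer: -1100/31 ≈ -35.484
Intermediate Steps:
((0 + 5*(-2))*(-2))*((499 - 334)/(-304 + 211)) = ((0 - 10)*(-2))*(165/(-93)) = (-10*(-2))*(165*(-1/93)) = 20*(-55/31) = -1100/31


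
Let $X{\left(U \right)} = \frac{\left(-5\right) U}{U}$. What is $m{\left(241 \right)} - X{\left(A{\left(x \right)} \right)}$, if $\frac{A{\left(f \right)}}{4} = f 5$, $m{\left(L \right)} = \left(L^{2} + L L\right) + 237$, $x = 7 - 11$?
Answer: $116404$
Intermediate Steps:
$x = -4$
$m{\left(L \right)} = 237 + 2 L^{2}$ ($m{\left(L \right)} = \left(L^{2} + L^{2}\right) + 237 = 2 L^{2} + 237 = 237 + 2 L^{2}$)
$A{\left(f \right)} = 20 f$ ($A{\left(f \right)} = 4 f 5 = 4 \cdot 5 f = 20 f$)
$X{\left(U \right)} = -5$
$m{\left(241 \right)} - X{\left(A{\left(x \right)} \right)} = \left(237 + 2 \cdot 241^{2}\right) - -5 = \left(237 + 2 \cdot 58081\right) + 5 = \left(237 + 116162\right) + 5 = 116399 + 5 = 116404$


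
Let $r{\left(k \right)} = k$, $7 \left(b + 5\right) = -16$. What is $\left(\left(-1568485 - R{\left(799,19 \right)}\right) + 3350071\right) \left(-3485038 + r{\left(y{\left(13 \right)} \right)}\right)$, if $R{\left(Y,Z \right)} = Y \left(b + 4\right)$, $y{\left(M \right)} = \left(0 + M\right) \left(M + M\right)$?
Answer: $- \frac{43522087471300}{7} \approx -6.2174 \cdot 10^{12}$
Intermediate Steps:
$b = - \frac{51}{7}$ ($b = -5 + \frac{1}{7} \left(-16\right) = -5 - \frac{16}{7} = - \frac{51}{7} \approx -7.2857$)
$y{\left(M \right)} = 2 M^{2}$ ($y{\left(M \right)} = M 2 M = 2 M^{2}$)
$R{\left(Y,Z \right)} = - \frac{23 Y}{7}$ ($R{\left(Y,Z \right)} = Y \left(- \frac{51}{7} + 4\right) = Y \left(- \frac{23}{7}\right) = - \frac{23 Y}{7}$)
$\left(\left(-1568485 - R{\left(799,19 \right)}\right) + 3350071\right) \left(-3485038 + r{\left(y{\left(13 \right)} \right)}\right) = \left(\left(-1568485 - \left(- \frac{23}{7}\right) 799\right) + 3350071\right) \left(-3485038 + 2 \cdot 13^{2}\right) = \left(\left(-1568485 - - \frac{18377}{7}\right) + 3350071\right) \left(-3485038 + 2 \cdot 169\right) = \left(\left(-1568485 + \frac{18377}{7}\right) + 3350071\right) \left(-3485038 + 338\right) = \left(- \frac{10961018}{7} + 3350071\right) \left(-3484700\right) = \frac{12489479}{7} \left(-3484700\right) = - \frac{43522087471300}{7}$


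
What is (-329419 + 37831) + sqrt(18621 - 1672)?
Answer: -291588 + sqrt(16949) ≈ -2.9146e+5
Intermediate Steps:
(-329419 + 37831) + sqrt(18621 - 1672) = -291588 + sqrt(16949)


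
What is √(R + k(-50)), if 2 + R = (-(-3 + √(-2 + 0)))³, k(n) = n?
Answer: √(-43 - 25*I*√2) ≈ 2.5168 - 7.0238*I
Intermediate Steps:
R = -2 + (3 - I*√2)³ (R = -2 + (-(-3 + √(-2 + 0)))³ = -2 + (-(-3 + √(-2)))³ = -2 + (-(-3 + I*√2))³ = -2 + (3 - I*√2)³ ≈ 7.0 - 35.355*I)
√(R + k(-50)) = √((7 - 25*I*√2) - 50) = √(-43 - 25*I*√2)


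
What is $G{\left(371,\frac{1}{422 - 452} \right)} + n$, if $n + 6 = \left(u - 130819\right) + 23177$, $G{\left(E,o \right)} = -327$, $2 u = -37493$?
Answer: $- \frac{253443}{2} \approx -1.2672 \cdot 10^{5}$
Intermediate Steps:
$u = - \frac{37493}{2}$ ($u = \frac{1}{2} \left(-37493\right) = - \frac{37493}{2} \approx -18747.0$)
$n = - \frac{252789}{2}$ ($n = -6 + \left(\left(- \frac{37493}{2} - 130819\right) + 23177\right) = -6 + \left(- \frac{299131}{2} + 23177\right) = -6 - \frac{252777}{2} = - \frac{252789}{2} \approx -1.2639 \cdot 10^{5}$)
$G{\left(371,\frac{1}{422 - 452} \right)} + n = -327 - \frac{252789}{2} = - \frac{253443}{2}$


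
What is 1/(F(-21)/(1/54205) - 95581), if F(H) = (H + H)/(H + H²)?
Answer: -2/202003 ≈ -9.9008e-6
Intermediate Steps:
F(H) = 2*H/(H + H²) (F(H) = (2*H)/(H + H²) = 2*H/(H + H²))
1/(F(-21)/(1/54205) - 95581) = 1/((2/(1 - 21))/(1/54205) - 95581) = 1/((2/(-20))/(1/54205) - 95581) = 1/((2*(-1/20))*54205 - 95581) = 1/(-⅒*54205 - 95581) = 1/(-10841/2 - 95581) = 1/(-202003/2) = -2/202003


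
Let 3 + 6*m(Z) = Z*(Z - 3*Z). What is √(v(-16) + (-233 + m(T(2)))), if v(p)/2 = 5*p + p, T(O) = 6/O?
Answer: I*√1714/2 ≈ 20.7*I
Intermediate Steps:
v(p) = 12*p (v(p) = 2*(5*p + p) = 2*(6*p) = 12*p)
m(Z) = -½ - Z²/3 (m(Z) = -½ + (Z*(Z - 3*Z))/6 = -½ + (Z*(-2*Z))/6 = -½ + (-2*Z²)/6 = -½ - Z²/3)
√(v(-16) + (-233 + m(T(2)))) = √(12*(-16) + (-233 + (-½ - (6/2)²/3))) = √(-192 + (-233 + (-½ - (6*(½))²/3))) = √(-192 + (-233 + (-½ - ⅓*3²))) = √(-192 + (-233 + (-½ - ⅓*9))) = √(-192 + (-233 + (-½ - 3))) = √(-192 + (-233 - 7/2)) = √(-192 - 473/2) = √(-857/2) = I*√1714/2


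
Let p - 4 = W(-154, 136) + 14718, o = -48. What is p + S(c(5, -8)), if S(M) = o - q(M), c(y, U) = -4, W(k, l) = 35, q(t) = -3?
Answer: 14712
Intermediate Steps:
S(M) = -45 (S(M) = -48 - 1*(-3) = -48 + 3 = -45)
p = 14757 (p = 4 + (35 + 14718) = 4 + 14753 = 14757)
p + S(c(5, -8)) = 14757 - 45 = 14712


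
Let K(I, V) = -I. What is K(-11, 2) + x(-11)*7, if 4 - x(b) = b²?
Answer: -808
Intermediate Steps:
x(b) = 4 - b²
K(-11, 2) + x(-11)*7 = -1*(-11) + (4 - 1*(-11)²)*7 = 11 + (4 - 1*121)*7 = 11 + (4 - 121)*7 = 11 - 117*7 = 11 - 819 = -808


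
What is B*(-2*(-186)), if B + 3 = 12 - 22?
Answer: -4836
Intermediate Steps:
B = -13 (B = -3 + (12 - 22) = -3 - 10 = -13)
B*(-2*(-186)) = -(-26)*(-186) = -13*372 = -4836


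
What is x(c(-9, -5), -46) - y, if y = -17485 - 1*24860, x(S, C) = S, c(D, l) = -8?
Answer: 42337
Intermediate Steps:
y = -42345 (y = -17485 - 24860 = -42345)
x(c(-9, -5), -46) - y = -8 - 1*(-42345) = -8 + 42345 = 42337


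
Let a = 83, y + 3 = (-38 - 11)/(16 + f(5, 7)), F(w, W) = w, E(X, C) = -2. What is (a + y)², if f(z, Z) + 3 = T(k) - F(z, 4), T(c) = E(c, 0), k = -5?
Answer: 185761/36 ≈ 5160.0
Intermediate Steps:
T(c) = -2
f(z, Z) = -5 - z (f(z, Z) = -3 + (-2 - z) = -5 - z)
y = -67/6 (y = -3 + (-38 - 11)/(16 + (-5 - 1*5)) = -3 - 49/(16 + (-5 - 5)) = -3 - 49/(16 - 10) = -3 - 49/6 = -67/6 ≈ -11.167)
(a + y)² = (83 - 67/6)² = (431/6)² = 185761/36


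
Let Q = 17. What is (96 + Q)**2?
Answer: 12769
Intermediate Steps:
(96 + Q)**2 = (96 + 17)**2 = 113**2 = 12769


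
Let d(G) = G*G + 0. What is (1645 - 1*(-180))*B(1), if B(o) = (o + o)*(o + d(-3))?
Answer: 36500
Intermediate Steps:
d(G) = G² (d(G) = G² + 0 = G²)
B(o) = 2*o*(9 + o) (B(o) = (o + o)*(o + (-3)²) = (2*o)*(o + 9) = (2*o)*(9 + o) = 2*o*(9 + o))
(1645 - 1*(-180))*B(1) = (1645 - 1*(-180))*(2*1*(9 + 1)) = (1645 + 180)*(2*1*10) = 1825*20 = 36500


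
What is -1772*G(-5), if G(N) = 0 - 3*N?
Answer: -26580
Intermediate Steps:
G(N) = -3*N
-1772*G(-5) = -(-5316)*(-5) = -1772*15 = -26580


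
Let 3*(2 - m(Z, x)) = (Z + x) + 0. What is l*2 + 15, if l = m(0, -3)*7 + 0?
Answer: 57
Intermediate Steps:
m(Z, x) = 2 - Z/3 - x/3 (m(Z, x) = 2 - ((Z + x) + 0)/3 = 2 - (Z + x)/3 = 2 + (-Z/3 - x/3) = 2 - Z/3 - x/3)
l = 21 (l = (2 - ⅓*0 - ⅓*(-3))*7 + 0 = (2 + 0 + 1)*7 + 0 = 3*7 + 0 = 21 + 0 = 21)
l*2 + 15 = 21*2 + 15 = 42 + 15 = 57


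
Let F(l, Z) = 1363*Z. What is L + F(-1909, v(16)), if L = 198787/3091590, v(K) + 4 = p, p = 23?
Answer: 80063105017/3091590 ≈ 25897.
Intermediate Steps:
v(K) = 19 (v(K) = -4 + 23 = 19)
L = 198787/3091590 (L = 198787*(1/3091590) = 198787/3091590 ≈ 0.064299)
L + F(-1909, v(16)) = 198787/3091590 + 1363*19 = 198787/3091590 + 25897 = 80063105017/3091590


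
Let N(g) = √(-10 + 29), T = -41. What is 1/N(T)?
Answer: √19/19 ≈ 0.22942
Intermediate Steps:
N(g) = √19
1/N(T) = 1/(√19) = √19/19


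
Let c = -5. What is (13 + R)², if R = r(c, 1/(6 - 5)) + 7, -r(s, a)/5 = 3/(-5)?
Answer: 529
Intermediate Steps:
r(s, a) = 3 (r(s, a) = -15/(-5) = -15*(-1)/5 = -5*(-⅗) = 3)
R = 10 (R = 3 + 7 = 10)
(13 + R)² = (13 + 10)² = 23² = 529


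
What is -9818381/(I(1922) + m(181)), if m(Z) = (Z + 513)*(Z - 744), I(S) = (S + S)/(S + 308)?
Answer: 10947494815/435653108 ≈ 25.129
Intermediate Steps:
I(S) = 2*S/(308 + S) (I(S) = (2*S)/(308 + S) = 2*S/(308 + S))
m(Z) = (-744 + Z)*(513 + Z) (m(Z) = (513 + Z)*(-744 + Z) = (-744 + Z)*(513 + Z))
-9818381/(I(1922) + m(181)) = -9818381/(2*1922/(308 + 1922) + (-381672 + 181² - 231*181)) = -9818381/(2*1922/2230 + (-381672 + 32761 - 41811)) = -9818381/(2*1922*(1/2230) - 390722) = -9818381/(1922/1115 - 390722) = -9818381/(-435653108/1115) = -9818381*(-1115/435653108) = 10947494815/435653108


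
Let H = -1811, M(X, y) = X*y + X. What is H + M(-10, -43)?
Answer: -1391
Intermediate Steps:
M(X, y) = X + X*y
H + M(-10, -43) = -1811 - 10*(1 - 43) = -1811 - 10*(-42) = -1811 + 420 = -1391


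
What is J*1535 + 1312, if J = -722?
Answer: -1106958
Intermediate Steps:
J*1535 + 1312 = -722*1535 + 1312 = -1108270 + 1312 = -1106958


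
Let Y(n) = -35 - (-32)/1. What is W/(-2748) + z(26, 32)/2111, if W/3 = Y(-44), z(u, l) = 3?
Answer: 9081/1933676 ≈ 0.0046962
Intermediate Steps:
Y(n) = -3 (Y(n) = -35 - (-32) = -35 - 1*(-32) = -35 + 32 = -3)
W = -9 (W = 3*(-3) = -9)
W/(-2748) + z(26, 32)/2111 = -9/(-2748) + 3/2111 = -9*(-1/2748) + 3*(1/2111) = 3/916 + 3/2111 = 9081/1933676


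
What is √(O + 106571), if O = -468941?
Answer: I*√362370 ≈ 601.97*I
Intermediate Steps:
√(O + 106571) = √(-468941 + 106571) = √(-362370) = I*√362370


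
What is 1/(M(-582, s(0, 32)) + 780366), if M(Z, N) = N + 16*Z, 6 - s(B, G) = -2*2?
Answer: 1/771064 ≈ 1.2969e-6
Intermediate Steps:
s(B, G) = 10 (s(B, G) = 6 - (-2)*2 = 6 - 1*(-4) = 6 + 4 = 10)
1/(M(-582, s(0, 32)) + 780366) = 1/((10 + 16*(-582)) + 780366) = 1/((10 - 9312) + 780366) = 1/(-9302 + 780366) = 1/771064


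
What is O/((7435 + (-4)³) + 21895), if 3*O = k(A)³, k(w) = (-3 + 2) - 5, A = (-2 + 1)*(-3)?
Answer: -36/14633 ≈ -0.0024602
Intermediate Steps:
A = 3 (A = -1*(-3) = 3)
k(w) = -6 (k(w) = -1 - 5 = -6)
O = -72 (O = (⅓)*(-6)³ = (⅓)*(-216) = -72)
O/((7435 + (-4)³) + 21895) = -72/((7435 + (-4)³) + 21895) = -72/((7435 - 64) + 21895) = -72/(7371 + 21895) = -72/29266 = -72*1/29266 = -36/14633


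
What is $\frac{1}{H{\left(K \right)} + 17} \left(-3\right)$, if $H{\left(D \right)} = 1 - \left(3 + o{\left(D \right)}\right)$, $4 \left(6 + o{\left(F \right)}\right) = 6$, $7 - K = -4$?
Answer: $- \frac{2}{13} \approx -0.15385$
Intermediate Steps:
$K = 11$ ($K = 7 - -4 = 7 + 4 = 11$)
$o{\left(F \right)} = - \frac{9}{2}$ ($o{\left(F \right)} = -6 + \frac{1}{4} \cdot 6 = -6 + \frac{3}{2} = - \frac{9}{2}$)
$H{\left(D \right)} = \frac{5}{2}$ ($H{\left(D \right)} = 1 - \left(3 - \frac{9}{2}\right) = 1 - - \frac{3}{2} = 1 + \frac{3}{2} = \frac{5}{2}$)
$\frac{1}{H{\left(K \right)} + 17} \left(-3\right) = \frac{1}{\frac{5}{2} + 17} \left(-3\right) = \frac{1}{\frac{39}{2}} \left(-3\right) = \frac{2}{39} \left(-3\right) = - \frac{2}{13}$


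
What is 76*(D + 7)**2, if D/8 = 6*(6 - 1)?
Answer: 4636684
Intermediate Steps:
D = 240 (D = 8*(6*(6 - 1)) = 8*(6*5) = 8*30 = 240)
76*(D + 7)**2 = 76*(240 + 7)**2 = 76*247**2 = 76*61009 = 4636684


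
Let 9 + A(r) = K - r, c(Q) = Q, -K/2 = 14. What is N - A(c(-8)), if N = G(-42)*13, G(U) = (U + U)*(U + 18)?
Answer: 26237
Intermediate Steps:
K = -28 (K = -2*14 = -28)
G(U) = 2*U*(18 + U) (G(U) = (2*U)*(18 + U) = 2*U*(18 + U))
A(r) = -37 - r (A(r) = -9 + (-28 - r) = -37 - r)
N = 26208 (N = (2*(-42)*(18 - 42))*13 = (2*(-42)*(-24))*13 = 2016*13 = 26208)
N - A(c(-8)) = 26208 - (-37 - 1*(-8)) = 26208 - (-37 + 8) = 26208 - 1*(-29) = 26208 + 29 = 26237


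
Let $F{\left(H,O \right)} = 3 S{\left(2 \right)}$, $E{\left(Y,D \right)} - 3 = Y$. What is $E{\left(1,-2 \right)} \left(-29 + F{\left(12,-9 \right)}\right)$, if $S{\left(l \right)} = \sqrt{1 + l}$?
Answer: $-116 + 12 \sqrt{3} \approx -95.215$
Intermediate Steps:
$E{\left(Y,D \right)} = 3 + Y$
$F{\left(H,O \right)} = 3 \sqrt{3}$ ($F{\left(H,O \right)} = 3 \sqrt{1 + 2} = 3 \sqrt{3}$)
$E{\left(1,-2 \right)} \left(-29 + F{\left(12,-9 \right)}\right) = \left(3 + 1\right) \left(-29 + 3 \sqrt{3}\right) = 4 \left(-29 + 3 \sqrt{3}\right) = -116 + 12 \sqrt{3}$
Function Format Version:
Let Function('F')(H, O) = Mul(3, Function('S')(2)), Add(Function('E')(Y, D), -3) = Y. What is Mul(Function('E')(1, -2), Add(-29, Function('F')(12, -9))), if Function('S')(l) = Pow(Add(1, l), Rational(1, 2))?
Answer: Add(-116, Mul(12, Pow(3, Rational(1, 2)))) ≈ -95.215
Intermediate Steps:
Function('E')(Y, D) = Add(3, Y)
Function('F')(H, O) = Mul(3, Pow(3, Rational(1, 2))) (Function('F')(H, O) = Mul(3, Pow(Add(1, 2), Rational(1, 2))) = Mul(3, Pow(3, Rational(1, 2))))
Mul(Function('E')(1, -2), Add(-29, Function('F')(12, -9))) = Mul(Add(3, 1), Add(-29, Mul(3, Pow(3, Rational(1, 2))))) = Mul(4, Add(-29, Mul(3, Pow(3, Rational(1, 2))))) = Add(-116, Mul(12, Pow(3, Rational(1, 2))))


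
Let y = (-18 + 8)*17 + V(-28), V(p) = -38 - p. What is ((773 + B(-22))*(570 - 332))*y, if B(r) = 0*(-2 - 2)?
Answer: -33115320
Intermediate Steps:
B(r) = 0 (B(r) = 0*(-4) = 0)
y = -180 (y = (-18 + 8)*17 + (-38 - 1*(-28)) = -10*17 + (-38 + 28) = -170 - 10 = -180)
((773 + B(-22))*(570 - 332))*y = ((773 + 0)*(570 - 332))*(-180) = (773*238)*(-180) = 183974*(-180) = -33115320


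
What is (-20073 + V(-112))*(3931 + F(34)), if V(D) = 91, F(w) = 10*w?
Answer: -85343122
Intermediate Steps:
(-20073 + V(-112))*(3931 + F(34)) = (-20073 + 91)*(3931 + 10*34) = -19982*(3931 + 340) = -19982*4271 = -85343122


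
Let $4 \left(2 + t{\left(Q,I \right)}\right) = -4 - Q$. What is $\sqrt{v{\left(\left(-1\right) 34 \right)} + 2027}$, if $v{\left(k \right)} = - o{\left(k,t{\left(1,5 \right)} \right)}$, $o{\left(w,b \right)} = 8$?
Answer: $\sqrt{2019} \approx 44.933$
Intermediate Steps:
$t{\left(Q,I \right)} = -3 - \frac{Q}{4}$ ($t{\left(Q,I \right)} = -2 + \frac{-4 - Q}{4} = -2 - \left(1 + \frac{Q}{4}\right) = -3 - \frac{Q}{4}$)
$v{\left(k \right)} = -8$ ($v{\left(k \right)} = \left(-1\right) 8 = -8$)
$\sqrt{v{\left(\left(-1\right) 34 \right)} + 2027} = \sqrt{-8 + 2027} = \sqrt{2019}$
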